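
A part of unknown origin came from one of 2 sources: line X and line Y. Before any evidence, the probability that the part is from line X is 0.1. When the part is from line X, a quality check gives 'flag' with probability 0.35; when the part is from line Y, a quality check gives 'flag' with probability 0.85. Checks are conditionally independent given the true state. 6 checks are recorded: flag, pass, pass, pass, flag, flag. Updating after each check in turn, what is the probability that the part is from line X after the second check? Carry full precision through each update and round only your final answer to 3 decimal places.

0.165

After 'flag': P(line X) = 0.35·0.1000 / (0.35·0.1000 + 0.85·0.9000) ≈ 0.0437
After 'pass': P(line X) = 0.65·0.0437 / (0.65·0.0437 + 0.15·0.9563) ≈ 0.1655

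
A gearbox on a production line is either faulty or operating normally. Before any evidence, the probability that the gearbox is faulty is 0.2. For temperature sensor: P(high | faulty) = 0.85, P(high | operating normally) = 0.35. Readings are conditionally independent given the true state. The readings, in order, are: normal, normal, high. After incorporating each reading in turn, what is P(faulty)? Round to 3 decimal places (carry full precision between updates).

Each posterior becomes the prior for the next update.
After 'normal': P(faulty) = 0.15·0.2000 / (0.15·0.2000 + 0.65·0.8000) ≈ 0.0545
After 'normal': P(faulty) = 0.15·0.0545 / (0.15·0.0545 + 0.65·0.9455) ≈ 0.0131
After 'high': P(faulty) = 0.85·0.0131 / (0.85·0.0131 + 0.35·0.9869) ≈ 0.0313

0.031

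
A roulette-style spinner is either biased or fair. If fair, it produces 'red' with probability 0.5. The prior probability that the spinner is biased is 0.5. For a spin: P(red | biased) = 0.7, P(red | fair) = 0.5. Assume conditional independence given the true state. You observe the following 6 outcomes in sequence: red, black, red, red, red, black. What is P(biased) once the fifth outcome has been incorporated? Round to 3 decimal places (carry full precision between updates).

0.697

Each posterior becomes the prior for the next update.
After 'red': P(biased) = 0.7·0.5000 / (0.7·0.5000 + 0.5·0.5000) ≈ 0.5833
After 'black': P(biased) = 0.3·0.5833 / (0.3·0.5833 + 0.5·0.4167) ≈ 0.4565
After 'red': P(biased) = 0.7·0.4565 / (0.7·0.4565 + 0.5·0.5435) ≈ 0.5404
After 'red': P(biased) = 0.7·0.5404 / (0.7·0.5404 + 0.5·0.4596) ≈ 0.6221
After 'red': P(biased) = 0.7·0.6221 / (0.7·0.6221 + 0.5·0.3779) ≈ 0.6974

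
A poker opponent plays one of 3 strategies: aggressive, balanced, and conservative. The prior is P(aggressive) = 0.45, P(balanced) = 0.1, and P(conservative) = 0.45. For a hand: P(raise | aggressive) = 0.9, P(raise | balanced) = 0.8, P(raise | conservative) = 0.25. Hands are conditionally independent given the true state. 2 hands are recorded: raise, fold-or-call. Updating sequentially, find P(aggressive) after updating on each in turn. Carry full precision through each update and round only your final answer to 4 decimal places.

After 'raise': normaliser = 0.9·0.4500 + 0.8·0.1000 + 0.25·0.4500; P(aggressive) ≈ 0.6778, P(balanced) ≈ 0.1339, P(conservative) ≈ 0.1883
After 'fold-or-call': normaliser = 0.1·0.6778 + 0.2·0.1339 + 0.75·0.1883; P(aggressive) ≈ 0.2875, P(balanced) ≈ 0.1136, P(conservative) ≈ 0.5989

0.2875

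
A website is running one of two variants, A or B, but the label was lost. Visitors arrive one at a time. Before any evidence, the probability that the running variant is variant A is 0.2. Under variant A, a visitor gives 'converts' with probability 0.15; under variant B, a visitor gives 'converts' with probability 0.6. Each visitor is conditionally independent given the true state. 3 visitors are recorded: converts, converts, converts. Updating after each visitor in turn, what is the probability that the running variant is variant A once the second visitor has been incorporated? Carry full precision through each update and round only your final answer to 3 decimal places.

Apply Bayes' rule sequentially, carrying P(A) forward.
After 'converts': P(A) = 0.15·0.2000 / (0.15·0.2000 + 0.6·0.8000) ≈ 0.0588
After 'converts': P(A) = 0.15·0.0588 / (0.15·0.0588 + 0.6·0.9412) ≈ 0.0154

0.015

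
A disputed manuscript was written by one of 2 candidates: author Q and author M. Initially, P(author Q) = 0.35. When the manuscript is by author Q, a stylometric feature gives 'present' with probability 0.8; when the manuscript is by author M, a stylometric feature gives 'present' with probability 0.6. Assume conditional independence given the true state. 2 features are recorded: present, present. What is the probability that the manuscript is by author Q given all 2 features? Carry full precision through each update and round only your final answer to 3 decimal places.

0.489

Apply Bayes' rule sequentially, carrying P(author Q) forward.
After 'present': P(author Q) = 0.8·0.3500 / (0.8·0.3500 + 0.6·0.6500) ≈ 0.4179
After 'present': P(author Q) = 0.8·0.4179 / (0.8·0.4179 + 0.6·0.5821) ≈ 0.4891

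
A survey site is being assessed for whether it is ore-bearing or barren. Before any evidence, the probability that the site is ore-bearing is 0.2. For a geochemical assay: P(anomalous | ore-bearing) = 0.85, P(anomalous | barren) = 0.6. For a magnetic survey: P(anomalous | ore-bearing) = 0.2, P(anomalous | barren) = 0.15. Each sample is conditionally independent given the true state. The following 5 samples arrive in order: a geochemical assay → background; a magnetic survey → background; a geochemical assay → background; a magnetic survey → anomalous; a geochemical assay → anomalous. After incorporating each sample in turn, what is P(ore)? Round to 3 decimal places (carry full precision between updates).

0.059

After a geochemical assay='background': P(ore) = 0.15·0.2000 / (0.15·0.2000 + 0.4·0.8000) ≈ 0.0857
After a magnetic survey='background': P(ore) = 0.8·0.0857 / (0.8·0.0857 + 0.85·0.9143) ≈ 0.0811
After a geochemical assay='background': P(ore) = 0.15·0.0811 / (0.15·0.0811 + 0.4·0.9189) ≈ 0.0320
After a magnetic survey='anomalous': P(ore) = 0.2·0.0320 / (0.2·0.0320 + 0.15·0.9680) ≈ 0.0423
After a geochemical assay='anomalous': P(ore) = 0.85·0.0423 / (0.85·0.0423 + 0.6·0.9577) ≈ 0.0588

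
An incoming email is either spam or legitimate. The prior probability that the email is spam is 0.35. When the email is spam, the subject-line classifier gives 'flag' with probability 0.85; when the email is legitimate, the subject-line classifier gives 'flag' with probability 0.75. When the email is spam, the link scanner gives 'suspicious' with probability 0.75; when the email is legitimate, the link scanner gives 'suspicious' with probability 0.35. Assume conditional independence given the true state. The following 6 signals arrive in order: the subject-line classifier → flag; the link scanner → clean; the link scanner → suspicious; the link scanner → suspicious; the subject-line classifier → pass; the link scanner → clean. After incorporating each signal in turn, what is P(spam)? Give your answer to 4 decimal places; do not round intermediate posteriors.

After the subject-line classifier='flag': P(spam) = 0.85·0.3500 / (0.85·0.3500 + 0.75·0.6500) ≈ 0.3790
After the link scanner='clean': P(spam) = 0.25·0.3790 / (0.25·0.3790 + 0.65·0.6210) ≈ 0.1901
After the link scanner='suspicious': P(spam) = 0.75·0.1901 / (0.75·0.1901 + 0.35·0.8099) ≈ 0.3346
After the link scanner='suspicious': P(spam) = 0.75·0.3346 / (0.75·0.3346 + 0.35·0.6654) ≈ 0.5187
After the subject-line classifier='pass': P(spam) = 0.15·0.5187 / (0.15·0.5187 + 0.25·0.4813) ≈ 0.3927
After the link scanner='clean': P(spam) = 0.25·0.3927 / (0.25·0.3927 + 0.65·0.6073) ≈ 0.1992

0.1992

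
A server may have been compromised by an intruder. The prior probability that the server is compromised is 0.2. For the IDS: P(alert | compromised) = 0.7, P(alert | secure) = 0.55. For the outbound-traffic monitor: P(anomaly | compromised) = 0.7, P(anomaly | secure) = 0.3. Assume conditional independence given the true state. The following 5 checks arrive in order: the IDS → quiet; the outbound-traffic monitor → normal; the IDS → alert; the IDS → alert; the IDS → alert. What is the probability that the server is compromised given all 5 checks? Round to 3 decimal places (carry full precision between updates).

After the IDS='quiet': P(compromised) = 0.3·0.2000 / (0.3·0.2000 + 0.45·0.8000) ≈ 0.1429
After the outbound-traffic monitor='normal': P(compromised) = 0.3·0.1429 / (0.3·0.1429 + 0.7·0.8571) ≈ 0.0667
After the IDS='alert': P(compromised) = 0.7·0.0667 / (0.7·0.0667 + 0.55·0.9333) ≈ 0.0833
After the IDS='alert': P(compromised) = 0.7·0.0833 / (0.7·0.0833 + 0.55·0.9167) ≈ 0.1037
After the IDS='alert': P(compromised) = 0.7·0.1037 / (0.7·0.1037 + 0.55·0.8963) ≈ 0.1284

0.128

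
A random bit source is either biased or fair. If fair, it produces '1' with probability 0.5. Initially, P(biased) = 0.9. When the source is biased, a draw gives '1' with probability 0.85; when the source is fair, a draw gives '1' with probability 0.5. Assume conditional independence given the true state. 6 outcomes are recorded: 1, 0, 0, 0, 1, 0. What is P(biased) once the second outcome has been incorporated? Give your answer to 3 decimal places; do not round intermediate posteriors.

0.821

After '1': P(biased) = 0.85·0.9000 / (0.85·0.9000 + 0.5·0.1000) ≈ 0.9387
After '0': P(biased) = 0.15·0.9387 / (0.15·0.9387 + 0.5·0.0613) ≈ 0.8211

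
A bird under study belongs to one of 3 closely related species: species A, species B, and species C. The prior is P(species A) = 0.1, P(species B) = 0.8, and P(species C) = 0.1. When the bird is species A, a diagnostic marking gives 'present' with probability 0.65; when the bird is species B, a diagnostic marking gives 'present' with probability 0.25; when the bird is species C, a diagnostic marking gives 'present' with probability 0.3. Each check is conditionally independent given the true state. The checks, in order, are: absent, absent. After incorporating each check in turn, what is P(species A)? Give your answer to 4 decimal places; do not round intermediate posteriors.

0.0240

After 'absent': normaliser = 0.35·0.1000 + 0.75·0.8000 + 0.7·0.1000; P(species A) ≈ 0.0496, P(species B) ≈ 0.8511, P(species C) ≈ 0.0993
After 'absent': normaliser = 0.35·0.0496 + 0.75·0.8511 + 0.7·0.0993; P(species A) ≈ 0.0240, P(species B) ≈ 0.8802, P(species C) ≈ 0.0958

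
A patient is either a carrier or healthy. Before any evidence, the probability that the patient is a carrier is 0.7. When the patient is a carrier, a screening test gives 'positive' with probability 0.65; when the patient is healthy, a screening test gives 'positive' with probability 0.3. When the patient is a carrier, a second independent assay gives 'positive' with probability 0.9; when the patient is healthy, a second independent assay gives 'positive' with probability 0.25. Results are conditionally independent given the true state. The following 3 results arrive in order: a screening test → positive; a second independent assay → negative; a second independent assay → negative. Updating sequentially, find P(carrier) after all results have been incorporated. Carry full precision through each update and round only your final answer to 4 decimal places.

0.0825

After a screening test='positive': P(carrier) = 0.65·0.7000 / (0.65·0.7000 + 0.3·0.3000) ≈ 0.8349
After a second independent assay='negative': P(carrier) = 0.1·0.8349 / (0.1·0.8349 + 0.75·0.1651) ≈ 0.4027
After a second independent assay='negative': P(carrier) = 0.1·0.4027 / (0.1·0.4027 + 0.75·0.5973) ≈ 0.0825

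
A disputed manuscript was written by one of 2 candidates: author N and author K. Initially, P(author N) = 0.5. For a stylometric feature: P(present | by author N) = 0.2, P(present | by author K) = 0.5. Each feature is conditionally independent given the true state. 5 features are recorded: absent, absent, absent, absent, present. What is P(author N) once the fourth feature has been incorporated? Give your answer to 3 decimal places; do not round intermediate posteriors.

0.868

After 'absent': P(author N) = 0.8·0.5000 / (0.8·0.5000 + 0.5·0.5000) ≈ 0.6154
After 'absent': P(author N) = 0.8·0.6154 / (0.8·0.6154 + 0.5·0.3846) ≈ 0.7191
After 'absent': P(author N) = 0.8·0.7191 / (0.8·0.7191 + 0.5·0.2809) ≈ 0.8038
After 'absent': P(author N) = 0.8·0.8038 / (0.8·0.8038 + 0.5·0.1962) ≈ 0.8676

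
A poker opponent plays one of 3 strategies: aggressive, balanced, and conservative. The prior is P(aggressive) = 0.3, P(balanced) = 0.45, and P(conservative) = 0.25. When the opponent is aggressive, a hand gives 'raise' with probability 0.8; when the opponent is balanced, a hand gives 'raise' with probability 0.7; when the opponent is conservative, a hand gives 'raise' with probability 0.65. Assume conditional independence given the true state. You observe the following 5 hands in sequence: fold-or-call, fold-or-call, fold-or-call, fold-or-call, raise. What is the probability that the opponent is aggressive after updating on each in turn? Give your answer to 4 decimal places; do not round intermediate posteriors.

0.0715

Each posterior becomes the prior for the next update.
After 'fold-or-call': normaliser = 0.2·0.3000 + 0.3·0.4500 + 0.35·0.2500; P(aggressive) ≈ 0.2124, P(balanced) ≈ 0.4779, P(conservative) ≈ 0.3097
After 'fold-or-call': normaliser = 0.2·0.2124 + 0.3·0.4779 + 0.35·0.3097; P(aggressive) ≈ 0.1444, P(balanced) ≈ 0.4872, P(conservative) ≈ 0.3684
After 'fold-or-call': normaliser = 0.2·0.1444 + 0.3·0.4872 + 0.35·0.3684; P(aggressive) ≈ 0.0950, P(balanced) ≈ 0.4808, P(conservative) ≈ 0.4242
After 'fold-or-call': normaliser = 0.2·0.0950 + 0.3·0.4808 + 0.35·0.4242; P(aggressive) ≈ 0.0609, P(balanced) ≈ 0.4628, P(conservative) ≈ 0.4763
After 'raise': normaliser = 0.8·0.0609 + 0.7·0.4628 + 0.65·0.4763; P(aggressive) ≈ 0.0715, P(balanced) ≈ 0.4748, P(conservative) ≈ 0.4538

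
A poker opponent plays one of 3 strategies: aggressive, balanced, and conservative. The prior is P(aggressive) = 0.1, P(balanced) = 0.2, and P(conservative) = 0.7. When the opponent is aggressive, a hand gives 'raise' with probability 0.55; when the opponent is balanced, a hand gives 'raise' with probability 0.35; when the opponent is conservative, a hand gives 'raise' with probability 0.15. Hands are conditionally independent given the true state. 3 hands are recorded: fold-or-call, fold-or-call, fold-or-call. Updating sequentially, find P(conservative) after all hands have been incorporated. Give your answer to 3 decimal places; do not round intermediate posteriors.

0.870

After 'fold-or-call': normaliser = 0.45·0.1000 + 0.65·0.2000 + 0.85·0.7000; P(aggressive) ≈ 0.0584, P(balanced) ≈ 0.1688, P(conservative) ≈ 0.7727
After 'fold-or-call': normaliser = 0.45·0.0584 + 0.65·0.1688 + 0.85·0.7727; P(aggressive) ≈ 0.0332, P(balanced) ≈ 0.1384, P(conservative) ≈ 0.8284
After 'fold-or-call': normaliser = 0.45·0.0332 + 0.65·0.1384 + 0.85·0.8284; P(aggressive) ≈ 0.0184, P(balanced) ≈ 0.1112, P(conservative) ≈ 0.8703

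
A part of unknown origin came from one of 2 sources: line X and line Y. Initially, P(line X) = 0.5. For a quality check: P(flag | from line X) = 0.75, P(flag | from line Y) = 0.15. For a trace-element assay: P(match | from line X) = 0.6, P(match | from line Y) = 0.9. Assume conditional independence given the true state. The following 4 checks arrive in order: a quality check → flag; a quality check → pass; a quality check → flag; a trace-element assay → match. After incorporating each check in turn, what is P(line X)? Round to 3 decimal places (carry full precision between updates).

After a quality check='flag': P(line X) = 0.75·0.5000 / (0.75·0.5000 + 0.15·0.5000) ≈ 0.8333
After a quality check='pass': P(line X) = 0.25·0.8333 / (0.25·0.8333 + 0.85·0.1667) ≈ 0.5952
After a quality check='flag': P(line X) = 0.75·0.5952 / (0.75·0.5952 + 0.15·0.4048) ≈ 0.8803
After a trace-element assay='match': P(line X) = 0.6·0.8803 / (0.6·0.8803 + 0.9·0.1197) ≈ 0.8306

0.831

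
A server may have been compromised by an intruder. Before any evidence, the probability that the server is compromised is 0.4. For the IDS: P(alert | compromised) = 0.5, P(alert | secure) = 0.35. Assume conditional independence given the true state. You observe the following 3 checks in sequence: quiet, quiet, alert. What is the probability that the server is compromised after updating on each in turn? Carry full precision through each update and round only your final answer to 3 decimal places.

0.360

After 'quiet': P(compromised) = 0.5·0.4000 / (0.5·0.4000 + 0.65·0.6000) ≈ 0.3390
After 'quiet': P(compromised) = 0.5·0.3390 / (0.5·0.3390 + 0.65·0.6610) ≈ 0.2829
After 'alert': P(compromised) = 0.5·0.2829 / (0.5·0.2829 + 0.35·0.7171) ≈ 0.3604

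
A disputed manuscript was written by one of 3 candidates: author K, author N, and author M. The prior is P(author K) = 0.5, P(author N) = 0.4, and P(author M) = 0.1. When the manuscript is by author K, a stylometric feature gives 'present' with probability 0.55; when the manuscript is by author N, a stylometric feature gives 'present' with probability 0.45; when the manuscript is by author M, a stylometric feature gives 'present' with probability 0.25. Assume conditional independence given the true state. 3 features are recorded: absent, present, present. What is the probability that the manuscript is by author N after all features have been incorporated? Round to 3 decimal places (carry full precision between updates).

After 'absent': normaliser = 0.45·0.5000 + 0.55·0.4000 + 0.75·0.1000; P(author K) ≈ 0.4327, P(author N) ≈ 0.4231, P(author M) ≈ 0.1442
After 'present': normaliser = 0.55·0.4327 + 0.45·0.4231 + 0.25·0.1442; P(author K) ≈ 0.5124, P(author N) ≈ 0.4099, P(author M) ≈ 0.0776
After 'present': normaliser = 0.55·0.5124 + 0.45·0.4099 + 0.25·0.0776; P(author K) ≈ 0.5802, P(author N) ≈ 0.3798, P(author M) ≈ 0.0400

0.380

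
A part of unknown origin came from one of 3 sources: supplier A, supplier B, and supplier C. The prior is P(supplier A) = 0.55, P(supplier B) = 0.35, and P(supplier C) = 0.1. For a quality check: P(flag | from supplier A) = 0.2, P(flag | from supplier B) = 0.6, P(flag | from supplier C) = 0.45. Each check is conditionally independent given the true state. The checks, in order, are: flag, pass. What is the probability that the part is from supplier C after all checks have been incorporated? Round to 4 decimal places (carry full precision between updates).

0.1258

After 'flag': normaliser = 0.2·0.5500 + 0.6·0.3500 + 0.45·0.1000; P(supplier A) ≈ 0.3014, P(supplier B) ≈ 0.5753, P(supplier C) ≈ 0.1233
After 'pass': normaliser = 0.8·0.3014 + 0.4·0.5753 + 0.55·0.1233; P(supplier A) ≈ 0.4473, P(supplier B) ≈ 0.4269, P(supplier C) ≈ 0.1258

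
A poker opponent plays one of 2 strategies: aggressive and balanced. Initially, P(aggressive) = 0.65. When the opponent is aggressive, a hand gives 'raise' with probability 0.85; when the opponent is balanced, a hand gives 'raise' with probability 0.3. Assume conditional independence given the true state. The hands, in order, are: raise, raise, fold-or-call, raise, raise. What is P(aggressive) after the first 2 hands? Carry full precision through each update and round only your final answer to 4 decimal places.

0.9371

After 'raise': P(aggressive) = 0.85·0.6500 / (0.85·0.6500 + 0.3·0.3500) ≈ 0.8403
After 'raise': P(aggressive) = 0.85·0.8403 / (0.85·0.8403 + 0.3·0.1597) ≈ 0.9371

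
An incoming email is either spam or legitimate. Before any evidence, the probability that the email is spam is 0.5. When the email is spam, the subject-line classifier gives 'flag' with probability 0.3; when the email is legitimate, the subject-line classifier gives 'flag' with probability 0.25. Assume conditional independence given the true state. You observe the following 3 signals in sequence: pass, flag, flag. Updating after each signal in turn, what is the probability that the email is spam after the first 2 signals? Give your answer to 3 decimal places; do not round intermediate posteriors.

0.528

After 'pass': P(spam) = 0.7·0.5000 / (0.7·0.5000 + 0.75·0.5000) ≈ 0.4828
After 'flag': P(spam) = 0.3·0.4828 / (0.3·0.4828 + 0.25·0.5172) ≈ 0.5283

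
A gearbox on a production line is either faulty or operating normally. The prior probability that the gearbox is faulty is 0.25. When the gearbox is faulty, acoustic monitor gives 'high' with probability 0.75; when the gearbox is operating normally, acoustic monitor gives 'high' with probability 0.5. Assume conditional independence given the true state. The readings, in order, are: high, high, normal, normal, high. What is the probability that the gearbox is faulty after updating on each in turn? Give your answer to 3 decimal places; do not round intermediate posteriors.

After 'high': P(faulty) = 0.75·0.2500 / (0.75·0.2500 + 0.5·0.7500) ≈ 0.3333
After 'high': P(faulty) = 0.75·0.3333 / (0.75·0.3333 + 0.5·0.6667) ≈ 0.4286
After 'normal': P(faulty) = 0.25·0.4286 / (0.25·0.4286 + 0.5·0.5714) ≈ 0.2727
After 'normal': P(faulty) = 0.25·0.2727 / (0.25·0.2727 + 0.5·0.7273) ≈ 0.1579
After 'high': P(faulty) = 0.75·0.1579 / (0.75·0.1579 + 0.5·0.8421) ≈ 0.2195

0.220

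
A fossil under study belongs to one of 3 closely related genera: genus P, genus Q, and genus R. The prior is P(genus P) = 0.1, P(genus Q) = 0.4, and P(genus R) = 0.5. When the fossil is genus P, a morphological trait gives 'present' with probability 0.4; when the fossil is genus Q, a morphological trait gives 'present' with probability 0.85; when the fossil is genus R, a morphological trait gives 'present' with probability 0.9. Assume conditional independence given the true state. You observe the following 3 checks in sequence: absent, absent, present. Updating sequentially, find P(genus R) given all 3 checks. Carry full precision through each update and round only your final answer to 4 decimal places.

0.1695

Each posterior becomes the prior for the next update.
After 'absent': normaliser = 0.6·0.1000 + 0.15·0.4000 + 0.1·0.5000; P(genus P) ≈ 0.3529, P(genus Q) ≈ 0.3529, P(genus R) ≈ 0.2941
After 'absent': normaliser = 0.6·0.3529 + 0.15·0.3529 + 0.1·0.2941; P(genus P) ≈ 0.7200, P(genus Q) ≈ 0.1800, P(genus R) ≈ 0.1000
After 'present': normaliser = 0.4·0.7200 + 0.85·0.1800 + 0.9·0.1000; P(genus P) ≈ 0.5424, P(genus Q) ≈ 0.2881, P(genus R) ≈ 0.1695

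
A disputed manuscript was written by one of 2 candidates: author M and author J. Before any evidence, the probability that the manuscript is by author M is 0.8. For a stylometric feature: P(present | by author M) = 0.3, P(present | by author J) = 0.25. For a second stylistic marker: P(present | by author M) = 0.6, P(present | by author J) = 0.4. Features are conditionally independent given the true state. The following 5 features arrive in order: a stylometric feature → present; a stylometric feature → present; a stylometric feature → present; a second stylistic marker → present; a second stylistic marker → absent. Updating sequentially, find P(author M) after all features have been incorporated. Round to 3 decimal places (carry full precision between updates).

0.874

After a stylometric feature='present': P(author M) = 0.3·0.8000 / (0.3·0.8000 + 0.25·0.2000) ≈ 0.8276
After a stylometric feature='present': P(author M) = 0.3·0.8276 / (0.3·0.8276 + 0.25·0.1724) ≈ 0.8521
After a stylometric feature='present': P(author M) = 0.3·0.8521 / (0.3·0.8521 + 0.25·0.1479) ≈ 0.8736
After a second stylistic marker='present': P(author M) = 0.6·0.8736 / (0.6·0.8736 + 0.4·0.1264) ≈ 0.9120
After a second stylistic marker='absent': P(author M) = 0.4·0.9120 / (0.4·0.9120 + 0.6·0.0880) ≈ 0.8736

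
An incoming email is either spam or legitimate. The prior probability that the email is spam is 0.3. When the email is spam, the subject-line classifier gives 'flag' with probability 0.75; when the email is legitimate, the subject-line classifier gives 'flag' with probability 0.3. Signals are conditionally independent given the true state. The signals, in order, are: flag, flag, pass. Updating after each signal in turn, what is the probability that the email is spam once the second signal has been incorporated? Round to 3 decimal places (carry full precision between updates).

0.728

After 'flag': P(spam) = 0.75·0.3000 / (0.75·0.3000 + 0.3·0.7000) ≈ 0.5172
After 'flag': P(spam) = 0.75·0.5172 / (0.75·0.5172 + 0.3·0.4828) ≈ 0.7282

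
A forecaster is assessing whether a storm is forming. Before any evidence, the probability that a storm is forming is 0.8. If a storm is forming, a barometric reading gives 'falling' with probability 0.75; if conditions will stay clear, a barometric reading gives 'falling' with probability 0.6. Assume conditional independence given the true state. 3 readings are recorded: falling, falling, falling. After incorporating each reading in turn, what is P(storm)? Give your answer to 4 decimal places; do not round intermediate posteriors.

Each posterior becomes the prior for the next update.
After 'falling': P(storm) = 0.75·0.8000 / (0.75·0.8000 + 0.6·0.2000) ≈ 0.8333
After 'falling': P(storm) = 0.75·0.8333 / (0.75·0.8333 + 0.6·0.1667) ≈ 0.8621
After 'falling': P(storm) = 0.75·0.8621 / (0.75·0.8621 + 0.6·0.1379) ≈ 0.8865

0.8865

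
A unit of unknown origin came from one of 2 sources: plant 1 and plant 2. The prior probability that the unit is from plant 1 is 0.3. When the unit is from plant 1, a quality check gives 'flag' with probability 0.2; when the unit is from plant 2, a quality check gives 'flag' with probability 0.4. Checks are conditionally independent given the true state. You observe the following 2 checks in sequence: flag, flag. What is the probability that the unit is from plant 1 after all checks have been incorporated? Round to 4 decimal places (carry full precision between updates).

After 'flag': P(plant 1) = 0.2·0.3000 / (0.2·0.3000 + 0.4·0.7000) ≈ 0.1765
After 'flag': P(plant 1) = 0.2·0.1765 / (0.2·0.1765 + 0.4·0.8235) ≈ 0.0968

0.0968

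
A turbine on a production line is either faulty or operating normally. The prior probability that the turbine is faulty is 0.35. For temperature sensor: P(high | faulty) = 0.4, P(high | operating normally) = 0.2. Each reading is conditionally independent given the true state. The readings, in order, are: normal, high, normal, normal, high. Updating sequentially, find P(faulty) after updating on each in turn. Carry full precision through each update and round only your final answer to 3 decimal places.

0.476

After 'normal': P(faulty) = 0.6·0.3500 / (0.6·0.3500 + 0.8·0.6500) ≈ 0.2877
After 'high': P(faulty) = 0.4·0.2877 / (0.4·0.2877 + 0.2·0.7123) ≈ 0.4468
After 'normal': P(faulty) = 0.6·0.4468 / (0.6·0.4468 + 0.8·0.5532) ≈ 0.3772
After 'normal': P(faulty) = 0.6·0.3772 / (0.6·0.3772 + 0.8·0.6228) ≈ 0.3124
After 'high': P(faulty) = 0.4·0.3124 / (0.4·0.3124 + 0.2·0.6876) ≈ 0.4761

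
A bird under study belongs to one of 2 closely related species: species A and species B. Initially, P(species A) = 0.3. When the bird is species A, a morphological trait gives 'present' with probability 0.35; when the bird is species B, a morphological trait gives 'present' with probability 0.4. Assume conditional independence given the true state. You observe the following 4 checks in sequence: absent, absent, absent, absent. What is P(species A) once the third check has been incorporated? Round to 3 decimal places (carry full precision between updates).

0.353

Each posterior becomes the prior for the next update.
After 'absent': P(species A) = 0.65·0.3000 / (0.65·0.3000 + 0.6·0.7000) ≈ 0.3171
After 'absent': P(species A) = 0.65·0.3171 / (0.65·0.3171 + 0.6·0.6829) ≈ 0.3347
After 'absent': P(species A) = 0.65·0.3347 / (0.65·0.3347 + 0.6·0.6653) ≈ 0.3527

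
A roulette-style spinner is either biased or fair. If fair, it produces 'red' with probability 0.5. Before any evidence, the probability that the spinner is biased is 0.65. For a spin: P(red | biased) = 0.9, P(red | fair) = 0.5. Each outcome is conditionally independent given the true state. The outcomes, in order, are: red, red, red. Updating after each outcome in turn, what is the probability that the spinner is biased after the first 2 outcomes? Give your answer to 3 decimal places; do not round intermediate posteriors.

Apply Bayes' rule sequentially, carrying P(biased) forward.
After 'red': P(biased) = 0.9·0.6500 / (0.9·0.6500 + 0.5·0.3500) ≈ 0.7697
After 'red': P(biased) = 0.9·0.7697 / (0.9·0.7697 + 0.5·0.2303) ≈ 0.8575

0.857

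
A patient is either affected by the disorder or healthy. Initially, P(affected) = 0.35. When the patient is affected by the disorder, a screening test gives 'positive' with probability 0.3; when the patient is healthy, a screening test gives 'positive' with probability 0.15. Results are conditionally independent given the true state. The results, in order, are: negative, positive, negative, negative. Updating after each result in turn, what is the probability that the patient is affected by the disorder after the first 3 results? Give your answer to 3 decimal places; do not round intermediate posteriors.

After 'negative': P(affected) = 0.7·0.3500 / (0.7·0.3500 + 0.85·0.6500) ≈ 0.3072
After 'positive': P(affected) = 0.3·0.3072 / (0.3·0.3072 + 0.15·0.6928) ≈ 0.4700
After 'negative': P(affected) = 0.7·0.4700 / (0.7·0.4700 + 0.85·0.5300) ≈ 0.4221

0.422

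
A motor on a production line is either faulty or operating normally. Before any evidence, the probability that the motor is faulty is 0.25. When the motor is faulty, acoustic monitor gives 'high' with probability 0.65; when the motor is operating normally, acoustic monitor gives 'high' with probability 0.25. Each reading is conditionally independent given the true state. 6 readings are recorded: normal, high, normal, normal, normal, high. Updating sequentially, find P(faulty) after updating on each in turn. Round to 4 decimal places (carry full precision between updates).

0.0966

After 'normal': P(faulty) = 0.35·0.2500 / (0.35·0.2500 + 0.75·0.7500) ≈ 0.1346
After 'high': P(faulty) = 0.65·0.1346 / (0.65·0.1346 + 0.25·0.8654) ≈ 0.2880
After 'normal': P(faulty) = 0.35·0.2880 / (0.35·0.2880 + 0.75·0.7120) ≈ 0.1588
After 'normal': P(faulty) = 0.35·0.1588 / (0.35·0.1588 + 0.75·0.8412) ≈ 0.0809
After 'normal': P(faulty) = 0.35·0.0809 / (0.35·0.0809 + 0.75·0.9191) ≈ 0.0395
After 'high': P(faulty) = 0.65·0.0395 / (0.65·0.0395 + 0.25·0.9605) ≈ 0.0966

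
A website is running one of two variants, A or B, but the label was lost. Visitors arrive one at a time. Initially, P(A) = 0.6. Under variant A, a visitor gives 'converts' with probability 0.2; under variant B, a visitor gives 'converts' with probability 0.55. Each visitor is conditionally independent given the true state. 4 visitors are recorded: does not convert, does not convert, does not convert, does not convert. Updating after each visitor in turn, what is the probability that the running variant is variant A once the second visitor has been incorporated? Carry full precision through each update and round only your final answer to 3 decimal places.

0.826

Apply Bayes' rule sequentially, carrying P(A) forward.
After 'does not convert': P(A) = 0.8·0.6000 / (0.8·0.6000 + 0.45·0.4000) ≈ 0.7273
After 'does not convert': P(A) = 0.8·0.7273 / (0.8·0.7273 + 0.45·0.2727) ≈ 0.8258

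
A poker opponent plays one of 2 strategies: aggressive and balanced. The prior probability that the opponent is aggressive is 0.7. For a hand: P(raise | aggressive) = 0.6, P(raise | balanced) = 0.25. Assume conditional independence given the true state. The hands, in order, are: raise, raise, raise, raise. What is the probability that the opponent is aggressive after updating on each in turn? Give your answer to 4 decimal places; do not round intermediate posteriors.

0.9872

After 'raise': P(aggressive) = 0.6·0.7000 / (0.6·0.7000 + 0.25·0.3000) ≈ 0.8485
After 'raise': P(aggressive) = 0.6·0.8485 / (0.6·0.8485 + 0.25·0.1515) ≈ 0.9307
After 'raise': P(aggressive) = 0.6·0.9307 / (0.6·0.9307 + 0.25·0.0693) ≈ 0.9699
After 'raise': P(aggressive) = 0.6·0.9699 / (0.6·0.9699 + 0.25·0.0301) ≈ 0.9872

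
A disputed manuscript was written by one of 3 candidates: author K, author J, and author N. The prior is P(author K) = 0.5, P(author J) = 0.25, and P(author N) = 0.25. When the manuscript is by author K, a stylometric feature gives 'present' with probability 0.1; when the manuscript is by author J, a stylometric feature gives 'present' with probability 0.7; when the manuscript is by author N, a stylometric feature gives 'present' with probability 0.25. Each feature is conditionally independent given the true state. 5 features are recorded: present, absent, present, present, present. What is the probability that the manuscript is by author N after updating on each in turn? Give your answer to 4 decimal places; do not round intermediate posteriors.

Apply Bayes' rule sequentially, carrying P(author N) forward.
After 'present': normaliser = 0.1·0.5000 + 0.7·0.2500 + 0.25·0.2500; P(author K) ≈ 0.1739, P(author J) ≈ 0.6087, P(author N) ≈ 0.2174
After 'absent': normaliser = 0.9·0.1739 + 0.3·0.6087 + 0.75·0.2174; P(author K) ≈ 0.3117, P(author J) ≈ 0.3636, P(author N) ≈ 0.3247
After 'present': normaliser = 0.1·0.3117 + 0.7·0.3636 + 0.25·0.3247; P(author K) ≈ 0.0850, P(author J) ≈ 0.6938, P(author N) ≈ 0.2212
After 'present': normaliser = 0.1·0.0850 + 0.7·0.6938 + 0.25·0.2212; P(author K) ≈ 0.0155, P(author J) ≈ 0.8839, P(author N) ≈ 0.1007
After 'present': normaliser = 0.1·0.0155 + 0.7·0.8839 + 0.25·0.1007; P(author K) ≈ 0.0024, P(author J) ≈ 0.9586, P(author N) ≈ 0.0390

0.0390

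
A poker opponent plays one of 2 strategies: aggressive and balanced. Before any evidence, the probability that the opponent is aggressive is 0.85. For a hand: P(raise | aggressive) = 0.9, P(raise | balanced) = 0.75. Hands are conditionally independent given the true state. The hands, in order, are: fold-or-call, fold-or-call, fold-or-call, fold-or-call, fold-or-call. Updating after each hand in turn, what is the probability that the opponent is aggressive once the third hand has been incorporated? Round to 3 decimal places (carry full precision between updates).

0.266

After 'fold-or-call': P(aggressive) = 0.1·0.8500 / (0.1·0.8500 + 0.25·0.1500) ≈ 0.6939
After 'fold-or-call': P(aggressive) = 0.1·0.6939 / (0.1·0.6939 + 0.25·0.3061) ≈ 0.4755
After 'fold-or-call': P(aggressive) = 0.1·0.4755 / (0.1·0.4755 + 0.25·0.5245) ≈ 0.2661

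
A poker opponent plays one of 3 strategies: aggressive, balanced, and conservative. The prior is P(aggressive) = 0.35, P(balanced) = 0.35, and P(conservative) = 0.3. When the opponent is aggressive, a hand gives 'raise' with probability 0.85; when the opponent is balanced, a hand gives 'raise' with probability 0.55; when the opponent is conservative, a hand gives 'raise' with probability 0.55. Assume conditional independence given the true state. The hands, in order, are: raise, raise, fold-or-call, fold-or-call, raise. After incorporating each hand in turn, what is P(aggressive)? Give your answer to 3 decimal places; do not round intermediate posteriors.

0.181

After 'raise': normaliser = 0.85·0.3500 + 0.55·0.3500 + 0.55·0.3000; P(aggressive) ≈ 0.4542, P(balanced) ≈ 0.2939, P(conservative) ≈ 0.2519
After 'raise': normaliser = 0.85·0.4542 + 0.55·0.2939 + 0.55·0.2519; P(aggressive) ≈ 0.5626, P(balanced) ≈ 0.2355, P(conservative) ≈ 0.2019
After 'fold-or-call': normaliser = 0.15·0.5626 + 0.45·0.2355 + 0.45·0.2019; P(aggressive) ≈ 0.3001, P(balanced) ≈ 0.3769, P(conservative) ≈ 0.3230
After 'fold-or-call': normaliser = 0.15·0.3001 + 0.45·0.3769 + 0.45·0.3230; P(aggressive) ≈ 0.1250, P(balanced) ≈ 0.4711, P(conservative) ≈ 0.4038
After 'raise': normaliser = 0.85·0.1250 + 0.55·0.4711 + 0.55·0.4038; P(aggressive) ≈ 0.1809, P(balanced) ≈ 0.4411, P(conservative) ≈ 0.3780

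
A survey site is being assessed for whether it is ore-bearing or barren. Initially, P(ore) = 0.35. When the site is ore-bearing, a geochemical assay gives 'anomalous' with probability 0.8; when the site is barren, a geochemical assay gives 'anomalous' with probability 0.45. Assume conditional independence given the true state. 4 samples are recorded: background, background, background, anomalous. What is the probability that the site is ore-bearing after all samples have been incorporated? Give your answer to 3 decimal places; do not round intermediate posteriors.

0.044

After 'background': P(ore) = 0.2·0.3500 / (0.2·0.3500 + 0.55·0.6500) ≈ 0.1637
After 'background': P(ore) = 0.2·0.1637 / (0.2·0.1637 + 0.55·0.8363) ≈ 0.0665
After 'background': P(ore) = 0.2·0.0665 / (0.2·0.0665 + 0.55·0.9335) ≈ 0.0252
After 'anomalous': P(ore) = 0.8·0.0252 / (0.8·0.0252 + 0.45·0.9748) ≈ 0.0440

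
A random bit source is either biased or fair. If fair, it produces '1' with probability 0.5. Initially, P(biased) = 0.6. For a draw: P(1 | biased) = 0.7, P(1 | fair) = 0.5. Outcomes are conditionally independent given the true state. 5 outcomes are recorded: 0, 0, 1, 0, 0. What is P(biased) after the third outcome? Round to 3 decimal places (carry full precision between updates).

Apply Bayes' rule sequentially, carrying P(biased) forward.
After '0': P(biased) = 0.3·0.6000 / (0.3·0.6000 + 0.5·0.4000) ≈ 0.4737
After '0': P(biased) = 0.3·0.4737 / (0.3·0.4737 + 0.5·0.5263) ≈ 0.3506
After '1': P(biased) = 0.7·0.3506 / (0.7·0.3506 + 0.5·0.6494) ≈ 0.4305

0.431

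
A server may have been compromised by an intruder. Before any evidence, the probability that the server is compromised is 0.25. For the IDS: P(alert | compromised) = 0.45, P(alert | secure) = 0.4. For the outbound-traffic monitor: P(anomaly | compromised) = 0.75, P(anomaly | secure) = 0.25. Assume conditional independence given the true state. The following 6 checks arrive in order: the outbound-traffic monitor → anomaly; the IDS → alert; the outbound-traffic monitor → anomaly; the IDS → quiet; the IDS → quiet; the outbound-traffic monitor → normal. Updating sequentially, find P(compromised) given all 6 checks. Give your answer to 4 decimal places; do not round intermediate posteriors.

0.4859

Each posterior becomes the prior for the next update.
After the outbound-traffic monitor='anomaly': P(compromised) = 0.75·0.2500 / (0.75·0.2500 + 0.25·0.7500) ≈ 0.5000
After the IDS='alert': P(compromised) = 0.45·0.5000 / (0.45·0.5000 + 0.4·0.5000) ≈ 0.5294
After the outbound-traffic monitor='anomaly': P(compromised) = 0.75·0.5294 / (0.75·0.5294 + 0.25·0.4706) ≈ 0.7714
After the IDS='quiet': P(compromised) = 0.55·0.7714 / (0.55·0.7714 + 0.6·0.2286) ≈ 0.7557
After the IDS='quiet': P(compromised) = 0.55·0.7557 / (0.55·0.7557 + 0.6·0.2443) ≈ 0.7393
After the outbound-traffic monitor='normal': P(compromised) = 0.25·0.7393 / (0.25·0.7393 + 0.75·0.2607) ≈ 0.4859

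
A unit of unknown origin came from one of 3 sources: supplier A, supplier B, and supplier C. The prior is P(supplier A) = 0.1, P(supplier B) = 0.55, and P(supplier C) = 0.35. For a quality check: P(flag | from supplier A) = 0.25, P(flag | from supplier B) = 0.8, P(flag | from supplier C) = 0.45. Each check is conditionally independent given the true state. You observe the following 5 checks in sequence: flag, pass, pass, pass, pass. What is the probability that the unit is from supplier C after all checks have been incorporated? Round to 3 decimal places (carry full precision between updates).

After 'flag': normaliser = 0.25·0.1000 + 0.8·0.5500 + 0.45·0.3500; P(supplier A) ≈ 0.0402, P(supplier B) ≈ 0.7068, P(supplier C) ≈ 0.2530
After 'pass': normaliser = 0.75·0.0402 + 0.2·0.7068 + 0.55·0.2530; P(supplier A) ≈ 0.0970, P(supplier B) ≈ 0.4551, P(supplier C) ≈ 0.4480
After 'pass': normaliser = 0.75·0.0970 + 0.2·0.4551 + 0.55·0.4480; P(supplier A) ≈ 0.1773, P(supplier B) ≈ 0.2219, P(supplier C) ≈ 0.6008
After 'pass': normaliser = 0.75·0.1773 + 0.2·0.2219 + 0.55·0.6008; P(supplier A) ≈ 0.2619, P(supplier B) ≈ 0.0874, P(supplier C) ≈ 0.6507
After 'pass': normaliser = 0.75·0.2619 + 0.2·0.0874 + 0.55·0.6507; P(supplier A) ≈ 0.3435, P(supplier B) ≈ 0.0306, P(supplier C) ≈ 0.6259

0.626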